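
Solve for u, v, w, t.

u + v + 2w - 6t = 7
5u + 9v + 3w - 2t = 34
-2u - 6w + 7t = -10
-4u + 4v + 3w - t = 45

Forward elimination on [A|b]:
R2 <- R2 - (5)*R1:  [  0   4  -7  28  -1 ]
R3 <- R3 - (-2)*R1:  [  0   2  -2  -5   4 ]
R4 <- R4 - (-4)*R1:  [   0    8   11  -25   73 ]
R3 <- R3 - (1/2)*R2:  [   0    0  3/2  -19  9/2 ]
R4 <- R4 - (2)*R2:  [   0    0   25  -81   75 ]
R4 <- R4 - (50/3)*R3:  [     0      0      0  707/3      0 ]
Row echelon form:
[ 1  1    2     -6  |    7 ]
[ 0  4   -7     28  |   -1 ]
[ 0  0  3/2    -19  |  9/2 ]
[ 0  0    0  707/3  |    0 ]
Back-substitution:
t = (0) / (707/3) = 0
w = (9/2 - (-19)*(0)) / (3/2) = 3
v = (-1 - (-7)*(3) - (28)*(0)) / 4 = 5
u = (7 - (1)*(5) - (2)*(3) - (-6)*(0)) / 1 = -4

(-4, 5, 3, 0)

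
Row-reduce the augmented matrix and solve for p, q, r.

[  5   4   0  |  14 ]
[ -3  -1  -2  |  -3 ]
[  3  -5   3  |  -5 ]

(2, 1, -2)

Forward elimination on [A|b]:
R2 <- R2 - (-3/5)*R1:  [    0   7/5    -2  27/5 ]
R3 <- R3 - (3/5)*R1:  [     0  -37/5      3  -67/5 ]
R3 <- R3 - (-37/7)*R2:  [     0      0  -53/7  106/7 ]
Row echelon form:
[ 5    4      0  |     14 ]
[ 0  7/5     -2  |   27/5 ]
[ 0    0  -53/7  |  106/7 ]
Back-substitution:
r = (106/7) / (-53/7) = -2
q = (27/5 - (-2)*(-2)) / (7/5) = 1
p = (14 - (4)*(1)) / 5 = 2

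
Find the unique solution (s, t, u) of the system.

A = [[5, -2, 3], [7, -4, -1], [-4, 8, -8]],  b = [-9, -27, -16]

Forward elimination on [A|b]:
R2 <- R2 - (7/5)*R1:  [     0   -6/5  -26/5  -72/5 ]
R3 <- R3 - (-4/5)*R1:  [      0    32/5   -28/5  -116/5 ]
R3 <- R3 - (-16/3)*R2:  [      0       0  -100/3    -100 ]
Row echelon form:
[ 5    -2       3  |     -9 ]
[ 0  -6/5   -26/5  |  -72/5 ]
[ 0     0  -100/3  |   -100 ]
Back-substitution:
u = (-100) / (-100/3) = 3
t = (-72/5 - (-26/5)*(3)) / (-6/5) = -1
s = (-9 - (-2)*(-1) - (3)*(3)) / 5 = -4

(-4, -1, 3)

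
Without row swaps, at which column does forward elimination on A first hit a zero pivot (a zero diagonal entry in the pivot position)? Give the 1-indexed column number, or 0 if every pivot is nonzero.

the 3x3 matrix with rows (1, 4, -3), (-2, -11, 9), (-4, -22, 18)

first zero-pivot column = 3

Naive forward elimination:
R2 <- R2 - (-2)*R1:  [  0  -3   3 ]
R3 <- R3 - (-4)*R1:  [  0  -6   6 ]
R3 <- R3 - (2)*R2:  [ 0  0  0 ]
Matrix at this point:
[ 1   4  -3 ]
[ 0  -3   3 ]
[ 0   0   0 ]
Pivot entry (3,3) in the last row is zero and there are no rows below to swap with -> zero pivot in column 3 (A is singular).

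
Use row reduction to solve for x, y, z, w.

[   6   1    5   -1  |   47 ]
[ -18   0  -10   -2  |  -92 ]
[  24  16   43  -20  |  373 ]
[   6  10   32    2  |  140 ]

Forward elimination on [A|b]:
R2 <- R2 - (-3)*R1:  [  0   3   5  -5  49 ]
R3 <- R3 - (4)*R1:  [   0   12   23  -16  185 ]
R4 <- R4 - (1)*R1:  [  0   9  27   3  93 ]
R3 <- R3 - (4)*R2:  [   0    0    3    4  -11 ]
R4 <- R4 - (3)*R2:  [   0    0   12   18  -54 ]
R4 <- R4 - (4)*R3:  [   0    0    0    2  -10 ]
Row echelon form:
[ 6  1  5  -1  |   47 ]
[ 0  3  5  -5  |   49 ]
[ 0  0  3   4  |  -11 ]
[ 0  0  0   2  |  -10 ]
Back-substitution:
w = (-10) / 2 = -5
z = (-11 - (4)*(-5)) / 3 = 3
y = (49 - (5)*(3) - (-5)*(-5)) / 3 = 3
x = (47 - (1)*(3) - (5)*(3) - (-1)*(-5)) / 6 = 4

(4, 3, 3, -5)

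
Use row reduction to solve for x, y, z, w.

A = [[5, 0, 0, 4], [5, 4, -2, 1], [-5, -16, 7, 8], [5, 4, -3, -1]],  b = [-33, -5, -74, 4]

(-5, 3, -5, -2)

Forward elimination on [A|b]:
R2 <- R2 - (1)*R1:  [  0   4  -2  -3  28 ]
R3 <- R3 - (-1)*R1:  [    0   -16     7    12  -107 ]
R4 <- R4 - (1)*R1:  [  0   4  -3  -5  37 ]
R3 <- R3 - (-4)*R2:  [  0   0  -1   0   5 ]
R4 <- R4 - (1)*R2:  [  0   0  -1  -2   9 ]
R4 <- R4 - (1)*R3:  [  0   0   0  -2   4 ]
Row echelon form:
[ 5  0   0   4  |  -33 ]
[ 0  4  -2  -3  |   28 ]
[ 0  0  -1   0  |    5 ]
[ 0  0   0  -2  |    4 ]
Back-substitution:
w = (4) / -2 = -2
z = (5) / -1 = -5
y = (28 - (-2)*(-5) - (-3)*(-2)) / 4 = 3
x = (-33 - (4)*(-2)) / 5 = -5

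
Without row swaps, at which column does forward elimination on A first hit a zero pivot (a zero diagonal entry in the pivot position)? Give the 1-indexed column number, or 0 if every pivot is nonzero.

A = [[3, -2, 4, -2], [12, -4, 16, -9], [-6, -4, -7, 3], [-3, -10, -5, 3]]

first zero-pivot column = 0

Naive forward elimination:
R2 <- R2 - (4)*R1:  [  0   4   0  -1 ]
R3 <- R3 - (-2)*R1:  [  0  -8   1  -1 ]
R4 <- R4 - (-1)*R1:  [   0  -12   -1    1 ]
R3 <- R3 - (-2)*R2:  [  0   0   1  -3 ]
R4 <- R4 - (-3)*R2:  [  0   0  -1  -2 ]
R4 <- R4 - (-1)*R3:  [  0   0   0  -5 ]
All pivots nonzero; naive elimination completes without hitting a zero pivot.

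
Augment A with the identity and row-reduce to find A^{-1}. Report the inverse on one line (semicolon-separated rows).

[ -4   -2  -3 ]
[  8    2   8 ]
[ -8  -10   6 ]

Gauss-Jordan on [A | I]:
R1 <- (1/-4)*R1:  [    1   1/2   3/4  |  -1/4     0     0 ]
R2 <- R2 - (8)*R1:  [  0  -2   2  |   2   1   0 ]
R3 <- R3 - (-8)*R1:  [  0  -6  12  |  -2   0   1 ]
R2 <- (1/-2)*R2:  [    0     1    -1  |    -1  -1/2     0 ]
R1 <- R1 - (1/2)*R2:  [   1    0  5/4  |  1/4  1/4    0 ]
R3 <- R3 - (-6)*R2:  [  0   0   6  |  -8  -3   1 ]
R3 <- (1/6)*R3:  [    0     0     1  |  -4/3  -1/2   1/6 ]
R1 <- R1 - (5/4)*R3:  [     1      0      0  |  23/12    7/8  -5/24 ]
R2 <- R2 - (-1)*R3:  [    0     1     0  |  -7/3    -1   1/6 ]
Right block of [I | A^{-1}] is the inverse:
[ 23/12   7/8  -5/24 ]
[  -7/3    -1    1/6 ]
[  -4/3  -1/2    1/6 ]

inverse = [23/12 7/8 -5/24; -7/3 -1 1/6; -4/3 -1/2 1/6]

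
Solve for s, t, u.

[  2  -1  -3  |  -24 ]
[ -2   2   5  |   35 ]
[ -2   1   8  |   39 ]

(-5, 5, 3)

Forward elimination on [A|b]:
R2 <- R2 - (-1)*R1:  [  0   1   2  11 ]
R3 <- R3 - (-1)*R1:  [  0   0   5  15 ]
Row echelon form:
[ 2  -1  -3  |  -24 ]
[ 0   1   2  |   11 ]
[ 0   0   5  |   15 ]
Back-substitution:
u = (15) / 5 = 3
t = (11 - (2)*(3)) / 1 = 5
s = (-24 - (-1)*(5) - (-3)*(3)) / 2 = -5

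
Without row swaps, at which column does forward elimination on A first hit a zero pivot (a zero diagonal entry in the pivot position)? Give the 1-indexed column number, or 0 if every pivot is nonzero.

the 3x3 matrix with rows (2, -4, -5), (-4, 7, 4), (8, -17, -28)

first zero-pivot column = 0

Naive forward elimination:
R2 <- R2 - (-2)*R1:  [  0  -1  -6 ]
R3 <- R3 - (4)*R1:  [  0  -1  -8 ]
R3 <- R3 - (1)*R2:  [  0   0  -2 ]
All pivots nonzero; naive elimination completes without hitting a zero pivot.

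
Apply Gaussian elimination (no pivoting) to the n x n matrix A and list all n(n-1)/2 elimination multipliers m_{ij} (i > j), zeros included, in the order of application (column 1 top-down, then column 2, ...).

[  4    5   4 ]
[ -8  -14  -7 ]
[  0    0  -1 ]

Forward elimination:
R2 <- R2 - (-2)*R1:  [  0  -4   1 ]
R3: entry in column 1 is already 0 -> m_{31} = 0 (no row operation needed)
R3: entry in column 2 is already 0 -> m_{32} = 0 (no row operation needed)
Multipliers (in order of application): m_{21} = -2, m_{31} = 0, m_{32} = 0

multipliers: -2, 0, 0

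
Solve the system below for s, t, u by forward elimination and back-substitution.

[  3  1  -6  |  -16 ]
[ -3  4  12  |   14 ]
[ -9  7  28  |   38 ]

(2, -4, 3)

Forward elimination on [A|b]:
R2 <- R2 - (-1)*R1:  [  0   5   6  -2 ]
R3 <- R3 - (-3)*R1:  [   0   10   10  -10 ]
R3 <- R3 - (2)*R2:  [  0   0  -2  -6 ]
Row echelon form:
[ 3  1  -6  |  -16 ]
[ 0  5   6  |   -2 ]
[ 0  0  -2  |   -6 ]
Back-substitution:
u = (-6) / -2 = 3
t = (-2 - (6)*(3)) / 5 = -4
s = (-16 - (1)*(-4) - (-6)*(3)) / 3 = 2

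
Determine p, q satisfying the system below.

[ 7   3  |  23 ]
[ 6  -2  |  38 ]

Forward elimination on [A|b]:
R2 <- R2 - (6/7)*R1:  [     0  -32/7  128/7 ]
Row echelon form:
[ 7      3  |     23 ]
[ 0  -32/7  |  128/7 ]
Back-substitution:
q = (128/7) / (-32/7) = -4
p = (23 - (3)*(-4)) / 7 = 5

(5, -4)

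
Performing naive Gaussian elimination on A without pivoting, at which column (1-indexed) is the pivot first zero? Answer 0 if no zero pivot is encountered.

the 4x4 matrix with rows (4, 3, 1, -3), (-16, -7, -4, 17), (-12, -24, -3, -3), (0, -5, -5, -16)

first zero-pivot column = 3

Naive forward elimination:
R2 <- R2 - (-4)*R1:  [ 0  5  0  5 ]
R3 <- R3 - (-3)*R1:  [   0  -15    0  -12 ]
R3 <- R3 - (-3)*R2:  [ 0  0  0  3 ]
R4 <- R4 - (-1)*R2:  [   0    0   -5  -11 ]
Matrix at this point:
[ 4  3   1   -3 ]
[ 0  5   0    5 ]
[ 0  0   0    3 ]
[ 0  0  -5  -11 ]
Pivot entry (3,3) is zero but row 4 has -5 in column 3 -> naive elimination stops; a row interchange (e.g. R3 <-> R4) would be required here.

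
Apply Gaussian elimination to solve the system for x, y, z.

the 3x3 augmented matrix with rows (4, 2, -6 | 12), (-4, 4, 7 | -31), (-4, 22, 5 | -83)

Forward elimination on [A|b]:
R2 <- R2 - (-1)*R1:  [   0    6    1  -19 ]
R3 <- R3 - (-1)*R1:  [   0   24   -1  -71 ]
R3 <- R3 - (4)*R2:  [  0   0  -5   5 ]
Row echelon form:
[ 4  2  -6  |   12 ]
[ 0  6   1  |  -19 ]
[ 0  0  -5  |    5 ]
Back-substitution:
z = (5) / -5 = -1
y = (-19 - (1)*(-1)) / 6 = -3
x = (12 - (2)*(-3) - (-6)*(-1)) / 4 = 3

(3, -3, -1)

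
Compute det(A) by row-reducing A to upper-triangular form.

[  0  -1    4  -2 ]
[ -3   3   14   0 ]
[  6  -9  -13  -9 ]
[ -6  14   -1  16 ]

det(A) = -27

Forward elimination:
R1 <-> R2   (pivot in column 1 was zero)
[ -3   3   14   0 ]
[  0  -1    4  -2 ]
[  6  -9  -13  -9 ]
[ -6  14   -1  16 ]
R3 <- R3 - (-2)*R1:  [  0  -3  15  -9 ]
R4 <- R4 - (2)*R1:  [   0    8  -29   16 ]
R3 <- R3 - (3)*R2:  [  0   0   3  -3 ]
R4 <- R4 - (-8)*R2:  [ 0  0  3  0 ]
R4 <- R4 - (1)*R3:  [ 0  0  0  3 ]
Upper-triangular form:
[ -3   3  14   0 ]
[  0  -1   4  -2 ]
[  0   0   3  -3 ]
[  0   0   0   3 ]
det(A) = (-1)^1 * (-3) * (-1) * (3) * (3) = -27  (1 row swap -> sign -1)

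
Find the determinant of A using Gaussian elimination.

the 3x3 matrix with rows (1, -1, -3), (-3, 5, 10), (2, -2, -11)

det(A) = -10

Forward elimination:
R2 <- R2 - (-3)*R1:  [ 0  2  1 ]
R3 <- R3 - (2)*R1:  [  0   0  -5 ]
Upper-triangular form:
[ 1  -1  -3 ]
[ 0   2   1 ]
[ 0   0  -5 ]
det(A) = (-1)^0 * (1) * (2) * (-5) = -10  (0 row swaps -> sign +1)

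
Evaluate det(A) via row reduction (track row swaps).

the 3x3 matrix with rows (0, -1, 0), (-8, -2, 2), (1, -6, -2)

Forward elimination:
R1 <-> R2   (pivot in column 1 was zero)
[ -8  -2   2 ]
[  0  -1   0 ]
[  1  -6  -2 ]
R3 <- R3 - (-1/8)*R1:  [     0  -25/4   -7/4 ]
R3 <- R3 - (25/4)*R2:  [    0     0  -7/4 ]
Upper-triangular form:
[ -8  -2     2 ]
[  0  -1     0 ]
[  0   0  -7/4 ]
det(A) = (-1)^1 * (-8) * (-1) * (-7/4) = 14  (1 row swap -> sign -1)

det(A) = 14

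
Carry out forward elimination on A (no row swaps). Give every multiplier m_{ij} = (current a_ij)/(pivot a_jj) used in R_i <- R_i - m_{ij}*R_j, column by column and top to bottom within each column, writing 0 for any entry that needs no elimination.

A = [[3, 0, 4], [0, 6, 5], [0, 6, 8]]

multipliers: 0, 0, 1

Forward elimination:
R2: entry in column 1 is already 0 -> m_{21} = 0 (no row operation needed)
R3: entry in column 1 is already 0 -> m_{31} = 0 (no row operation needed)
R3 <- R3 - (1)*R2:  [ 0  0  3 ]
Multipliers (in order of application): m_{21} = 0, m_{31} = 0, m_{32} = 1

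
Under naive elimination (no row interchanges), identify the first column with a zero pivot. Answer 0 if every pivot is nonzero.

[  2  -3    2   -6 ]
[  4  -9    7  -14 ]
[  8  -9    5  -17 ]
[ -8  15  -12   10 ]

Naive forward elimination:
R2 <- R2 - (2)*R1:  [  0  -3   3  -2 ]
R3 <- R3 - (4)*R1:  [  0   3  -3   7 ]
R4 <- R4 - (-4)*R1:  [   0    3   -4  -14 ]
R3 <- R3 - (-1)*R2:  [ 0  0  0  5 ]
R4 <- R4 - (-1)*R2:  [   0    0   -1  -16 ]
Matrix at this point:
[ 2  -3   2   -6 ]
[ 0  -3   3   -2 ]
[ 0   0   0    5 ]
[ 0   0  -1  -16 ]
Pivot entry (3,3) is zero but row 4 has -1 in column 3 -> naive elimination stops; a row interchange (e.g. R3 <-> R4) would be required here.

first zero-pivot column = 3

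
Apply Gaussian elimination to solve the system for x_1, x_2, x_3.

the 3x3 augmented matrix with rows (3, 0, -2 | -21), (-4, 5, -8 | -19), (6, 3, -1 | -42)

(-5, -3, 3)

Forward elimination on [A|b]:
R2 <- R2 - (-4/3)*R1:  [     0      5  -32/3    -47 ]
R3 <- R3 - (2)*R1:  [ 0  3  3  0 ]
R3 <- R3 - (3/5)*R2:  [     0      0   47/5  141/5 ]
Row echelon form:
[ 3  0     -2  |    -21 ]
[ 0  5  -32/3  |    -47 ]
[ 0  0   47/5  |  141/5 ]
Back-substitution:
x_3 = (141/5) / (47/5) = 3
x_2 = (-47 - (-32/3)*(3)) / 5 = -3
x_1 = (-21 - (-2)*(3)) / 3 = -5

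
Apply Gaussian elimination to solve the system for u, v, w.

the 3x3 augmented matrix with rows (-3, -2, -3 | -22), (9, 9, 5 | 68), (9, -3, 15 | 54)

Forward elimination on [A|b]:
R2 <- R2 - (-3)*R1:  [  0   3  -4   2 ]
R3 <- R3 - (-3)*R1:  [   0   -9    6  -12 ]
R3 <- R3 - (-3)*R2:  [  0   0  -6  -6 ]
Row echelon form:
[ -3  -2  -3  |  -22 ]
[  0   3  -4  |    2 ]
[  0   0  -6  |   -6 ]
Back-substitution:
w = (-6) / -6 = 1
v = (2 - (-4)*(1)) / 3 = 2
u = (-22 - (-2)*(2) - (-3)*(1)) / -3 = 5

(5, 2, 1)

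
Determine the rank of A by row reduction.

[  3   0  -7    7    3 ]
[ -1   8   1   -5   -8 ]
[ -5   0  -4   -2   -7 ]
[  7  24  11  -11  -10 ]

rank(A) = 3

Row reduction:
R2 <- R2 - (-1/3)*R1:  [    0     8  -4/3  -8/3    -7 ]
R3 <- R3 - (-5/3)*R1:  [     0      0  -47/3   29/3     -2 ]
R4 <- R4 - (7/3)*R1:  [     0     24   82/3  -82/3    -17 ]
R4 <- R4 - (3)*R2:  [     0      0   94/3  -58/3      4 ]
R4 <- R4 - (-2)*R3:  [ 0  0  0  0  0 ]
Row echelon form:
[ 3  0     -7     7   3 ]
[ 0  8   -4/3  -8/3  -7 ]
[ 0  0  -47/3  29/3  -2 ]
[ 0  0      0     0   0 ]
Nonzero rows / pivot columns: 3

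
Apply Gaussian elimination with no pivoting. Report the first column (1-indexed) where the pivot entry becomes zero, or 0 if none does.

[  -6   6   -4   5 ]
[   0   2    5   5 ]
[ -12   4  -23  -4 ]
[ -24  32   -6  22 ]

first zero-pivot column = 0

Naive forward elimination:
R3 <- R3 - (2)*R1:  [   0   -8  -15  -14 ]
R4 <- R4 - (4)*R1:  [  0   8  10   2 ]
R3 <- R3 - (-4)*R2:  [ 0  0  5  6 ]
R4 <- R4 - (4)*R2:  [   0    0  -10  -18 ]
R4 <- R4 - (-2)*R3:  [  0   0   0  -6 ]
All pivots nonzero; naive elimination completes without hitting a zero pivot.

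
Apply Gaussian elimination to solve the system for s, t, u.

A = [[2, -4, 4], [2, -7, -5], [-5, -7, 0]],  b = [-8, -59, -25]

Forward elimination on [A|b]:
R2 <- R2 - (1)*R1:  [   0   -3   -9  -51 ]
R3 <- R3 - (-5/2)*R1:  [   0  -17   10  -45 ]
R3 <- R3 - (17/3)*R2:  [   0    0   61  244 ]
Row echelon form:
[ 2  -4   4  |   -8 ]
[ 0  -3  -9  |  -51 ]
[ 0   0  61  |  244 ]
Back-substitution:
u = (244) / 61 = 4
t = (-51 - (-9)*(4)) / -3 = 5
s = (-8 - (-4)*(5) - (4)*(4)) / 2 = -2

(-2, 5, 4)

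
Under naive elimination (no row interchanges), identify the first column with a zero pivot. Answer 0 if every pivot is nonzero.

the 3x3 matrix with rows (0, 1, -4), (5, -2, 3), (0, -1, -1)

Naive forward elimination:
Pivot entry (1,1) is zero but row 2 has 5 in column 1 -> naive elimination stops; a row interchange (e.g. R1 <-> R2) would be required here.

first zero-pivot column = 1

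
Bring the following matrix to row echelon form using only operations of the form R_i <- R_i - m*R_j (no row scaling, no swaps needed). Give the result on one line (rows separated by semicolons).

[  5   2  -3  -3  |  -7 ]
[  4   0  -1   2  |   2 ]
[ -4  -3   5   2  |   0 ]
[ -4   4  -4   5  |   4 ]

Forward elimination:
R2 <- R2 - (4/5)*R1:  [    0  -8/5   7/5  22/5  38/5 ]
R3 <- R3 - (-4/5)*R1:  [     0   -7/5   13/5   -2/5  -28/5 ]
R4 <- R4 - (-4/5)*R1:  [     0   28/5  -32/5   13/5   -8/5 ]
R3 <- R3 - (7/8)*R2:  [     0      0   11/8  -17/4  -49/4 ]
R4 <- R4 - (-7/2)*R2:  [    0     0  -3/2    18    25 ]
R4 <- R4 - (-12/11)*R3:  [      0       0       0  147/11  128/11 ]
Row echelon form:
[ 5     2    -3      -3  |      -7 ]
[ 0  -8/5   7/5    22/5  |    38/5 ]
[ 0     0  11/8   -17/4  |   -49/4 ]
[ 0     0     0  147/11  |  128/11 ]

REF = [5 2 -3 -3 -7; 0 -8/5 7/5 22/5 38/5; 0 0 11/8 -17/4 -49/4; 0 0 0 147/11 128/11]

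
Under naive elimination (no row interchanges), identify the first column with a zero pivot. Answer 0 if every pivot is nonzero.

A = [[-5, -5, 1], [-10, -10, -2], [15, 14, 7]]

first zero-pivot column = 2

Naive forward elimination:
R2 <- R2 - (2)*R1:  [  0   0  -4 ]
R3 <- R3 - (-3)*R1:  [  0  -1  10 ]
Matrix at this point:
[ -5  -5   1 ]
[  0   0  -4 ]
[  0  -1  10 ]
Pivot entry (2,2) is zero but row 3 has -1 in column 2 -> naive elimination stops; a row interchange (e.g. R2 <-> R3) would be required here.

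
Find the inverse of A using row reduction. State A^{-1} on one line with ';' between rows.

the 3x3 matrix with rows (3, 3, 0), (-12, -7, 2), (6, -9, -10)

inverse = [-22/15 -1/2 -1/10; 9/5 1/2 1/10; -5/2 -3/4 -1/4]

Gauss-Jordan on [A | I]:
R1 <- (1/3)*R1:  [   1    1    0  |  1/3    0    0 ]
R2 <- R2 - (-12)*R1:  [ 0  5  2  |  4  1  0 ]
R3 <- R3 - (6)*R1:  [   0  -15  -10  |   -2    0    1 ]
R2 <- (1/5)*R2:  [   0    1  2/5  |  4/5  1/5    0 ]
R1 <- R1 - (1)*R2:  [     1      0   -2/5  |  -7/15   -1/5      0 ]
R3 <- R3 - (-15)*R2:  [  0   0  -4  |  10   3   1 ]
R3 <- (1/-4)*R3:  [    0     0     1  |  -5/2  -3/4  -1/4 ]
R1 <- R1 - (-2/5)*R3:  [      1       0       0  |  -22/15    -1/2   -1/10 ]
R2 <- R2 - (2/5)*R3:  [    0     1     0  |   9/5   1/2  1/10 ]
Right block of [I | A^{-1}] is the inverse:
[ -22/15  -1/2  -1/10 ]
[    9/5   1/2   1/10 ]
[   -5/2  -3/4   -1/4 ]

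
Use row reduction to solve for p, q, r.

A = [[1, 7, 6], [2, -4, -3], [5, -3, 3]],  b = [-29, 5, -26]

Forward elimination on [A|b]:
R2 <- R2 - (2)*R1:  [   0  -18  -15   63 ]
R3 <- R3 - (5)*R1:  [   0  -38  -27  119 ]
R3 <- R3 - (19/9)*R2:  [    0     0  14/3   -14 ]
Row echelon form:
[ 1    7     6  |  -29 ]
[ 0  -18   -15  |   63 ]
[ 0    0  14/3  |  -14 ]
Back-substitution:
r = (-14) / (14/3) = -3
q = (63 - (-15)*(-3)) / -18 = -1
p = (-29 - (7)*(-1) - (6)*(-3)) / 1 = -4

(-4, -1, -3)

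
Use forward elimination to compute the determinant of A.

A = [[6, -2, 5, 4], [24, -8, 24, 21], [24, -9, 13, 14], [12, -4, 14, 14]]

Forward elimination:
R2 <- R2 - (4)*R1:  [ 0  0  4  5 ]
R3 <- R3 - (4)*R1:  [  0  -1  -7  -2 ]
R4 <- R4 - (2)*R1:  [ 0  0  4  6 ]
R2 <-> R3   (pivot in column 2 was zero)
[ 6  -2   5   4 ]
[ 0  -1  -7  -2 ]
[ 0   0   4   5 ]
[ 0   0   4   6 ]
R4 <- R4 - (1)*R3:  [ 0  0  0  1 ]
Upper-triangular form:
[ 6  -2   5   4 ]
[ 0  -1  -7  -2 ]
[ 0   0   4   5 ]
[ 0   0   0   1 ]
det(A) = (-1)^1 * (6) * (-1) * (4) * (1) = 24  (1 row swap -> sign -1)

det(A) = 24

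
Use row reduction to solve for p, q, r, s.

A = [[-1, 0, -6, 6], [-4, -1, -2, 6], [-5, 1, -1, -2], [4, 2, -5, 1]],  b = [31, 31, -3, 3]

Forward elimination on [A|b]:
R2 <- R2 - (4)*R1:  [   0   -1   22  -18  -93 ]
R3 <- R3 - (5)*R1:  [    0     1    29   -32  -158 ]
R4 <- R4 - (-4)*R1:  [   0    2  -29   25  127 ]
R3 <- R3 - (-1)*R2:  [    0     0    51   -50  -251 ]
R4 <- R4 - (-2)*R2:  [   0    0   15  -11  -59 ]
R4 <- R4 - (5/17)*R3:  [      0       0       0   63/17  252/17 ]
Row echelon form:
[ -1   0  -6      6  |      31 ]
[  0  -1  22    -18  |     -93 ]
[  0   0  51    -50  |    -251 ]
[  0   0   0  63/17  |  252/17 ]
Back-substitution:
s = (252/17) / (63/17) = 4
r = (-251 - (-50)*(4)) / 51 = -1
q = (-93 - (22)*(-1) - (-18)*(4)) / -1 = -1
p = (31 - (-6)*(-1) - (6)*(4)) / -1 = -1

(-1, -1, -1, 4)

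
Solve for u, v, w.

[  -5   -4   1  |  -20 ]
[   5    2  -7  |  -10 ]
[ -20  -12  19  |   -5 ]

Forward elimination on [A|b]:
R2 <- R2 - (-1)*R1:  [   0   -2   -6  -30 ]
R3 <- R3 - (4)*R1:  [  0   4  15  75 ]
R3 <- R3 - (-2)*R2:  [  0   0   3  15 ]
Row echelon form:
[ -5  -4   1  |  -20 ]
[  0  -2  -6  |  -30 ]
[  0   0   3  |   15 ]
Back-substitution:
w = (15) / 3 = 5
v = (-30 - (-6)*(5)) / -2 = 0
u = (-20 - (-4)*(0) - (1)*(5)) / -5 = 5

(5, 0, 5)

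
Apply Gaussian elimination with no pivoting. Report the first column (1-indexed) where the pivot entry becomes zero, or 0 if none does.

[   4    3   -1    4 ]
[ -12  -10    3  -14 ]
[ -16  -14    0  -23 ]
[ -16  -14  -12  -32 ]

first zero-pivot column = 4

Naive forward elimination:
R2 <- R2 - (-3)*R1:  [  0  -1   0  -2 ]
R3 <- R3 - (-4)*R1:  [  0  -2  -4  -7 ]
R4 <- R4 - (-4)*R1:  [   0   -2  -16  -16 ]
R3 <- R3 - (2)*R2:  [  0   0  -4  -3 ]
R4 <- R4 - (2)*R2:  [   0    0  -16  -12 ]
R4 <- R4 - (4)*R3:  [ 0  0  0  0 ]
Matrix at this point:
[ 4   3  -1   4 ]
[ 0  -1   0  -2 ]
[ 0   0  -4  -3 ]
[ 0   0   0   0 ]
Pivot entry (4,4) in the last row is zero and there are no rows below to swap with -> zero pivot in column 4 (A is singular).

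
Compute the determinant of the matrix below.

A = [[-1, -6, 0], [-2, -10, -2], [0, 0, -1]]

det(A) = 2

Forward elimination:
R2 <- R2 - (2)*R1:  [  0   2  -2 ]
Upper-triangular form:
[ -1  -6   0 ]
[  0   2  -2 ]
[  0   0  -1 ]
det(A) = (-1)^0 * (-1) * (2) * (-1) = 2  (0 row swaps -> sign +1)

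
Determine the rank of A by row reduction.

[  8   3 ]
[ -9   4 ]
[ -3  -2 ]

Row reduction:
R2 <- R2 - (-9/8)*R1:  [    0  59/8 ]
R3 <- R3 - (-3/8)*R1:  [    0  -7/8 ]
R3 <- R3 - (-7/59)*R2:  [ 0  0 ]
Row echelon form:
[ 8     3 ]
[ 0  59/8 ]
[ 0     0 ]
Nonzero rows / pivot columns: 2

rank(A) = 2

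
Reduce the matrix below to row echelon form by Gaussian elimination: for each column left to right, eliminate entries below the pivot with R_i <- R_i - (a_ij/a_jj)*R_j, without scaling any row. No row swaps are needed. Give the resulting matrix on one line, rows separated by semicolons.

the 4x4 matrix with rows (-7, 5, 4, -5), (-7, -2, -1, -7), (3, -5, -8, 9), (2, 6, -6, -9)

Forward elimination:
R2 <- R2 - (1)*R1:  [  0  -7  -5  -2 ]
R3 <- R3 - (-3/7)*R1:  [     0  -20/7  -44/7   48/7 ]
R4 <- R4 - (-2/7)*R1:  [     0   52/7  -34/7  -73/7 ]
R3 <- R3 - (20/49)*R2:  [       0        0  -208/49   376/49 ]
R4 <- R4 - (-52/49)*R2:  [       0        0  -498/49  -615/49 ]
R4 <- R4 - (249/104)*R3:  [       0        0        0  -402/13 ]
Row echelon form:
[ -7   5        4       -5 ]
[  0  -7       -5       -2 ]
[  0   0  -208/49   376/49 ]
[  0   0        0  -402/13 ]

REF = [-7 5 4 -5; 0 -7 -5 -2; 0 0 -208/49 376/49; 0 0 0 -402/13]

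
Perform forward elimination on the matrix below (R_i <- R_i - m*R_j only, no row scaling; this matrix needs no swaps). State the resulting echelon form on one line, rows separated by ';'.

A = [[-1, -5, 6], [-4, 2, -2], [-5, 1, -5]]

Forward elimination:
R2 <- R2 - (4)*R1:  [   0   22  -26 ]
R3 <- R3 - (5)*R1:  [   0   26  -35 ]
R3 <- R3 - (13/11)*R2:  [      0       0  -47/11 ]
Row echelon form:
[ -1  -5       6 ]
[  0  22     -26 ]
[  0   0  -47/11 ]

REF = [-1 -5 6; 0 22 -26; 0 0 -47/11]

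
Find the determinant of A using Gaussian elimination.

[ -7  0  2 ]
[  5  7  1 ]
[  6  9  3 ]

det(A) = -78

Forward elimination:
R2 <- R2 - (-5/7)*R1:  [    0     7  17/7 ]
R3 <- R3 - (-6/7)*R1:  [    0     9  33/7 ]
R3 <- R3 - (9/7)*R2:  [     0      0  78/49 ]
Upper-triangular form:
[ -7  0      2 ]
[  0  7   17/7 ]
[  0  0  78/49 ]
det(A) = (-1)^0 * (-7) * (7) * (78/49) = -78  (0 row swaps -> sign +1)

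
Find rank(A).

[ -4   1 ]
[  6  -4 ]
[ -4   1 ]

Row reduction:
R2 <- R2 - (-3/2)*R1:  [    0  -5/2 ]
R3 <- R3 - (1)*R1:  [ 0  0 ]
Row echelon form:
[ -4     1 ]
[  0  -5/2 ]
[  0     0 ]
Nonzero rows / pivot columns: 2

rank(A) = 2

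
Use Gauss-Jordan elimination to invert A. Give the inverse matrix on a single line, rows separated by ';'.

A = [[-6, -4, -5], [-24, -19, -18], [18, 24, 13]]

Gauss-Jordan on [A | I]:
R1 <- (1/-6)*R1:  [    1   2/3   5/6  |  -1/6     0     0 ]
R2 <- R2 - (-24)*R1:  [  0  -3   2  |  -4   1   0 ]
R3 <- R3 - (18)*R1:  [  0  12  -2  |   3   0   1 ]
R2 <- (1/-3)*R2:  [    0     1  -2/3  |   4/3  -1/3     0 ]
R1 <- R1 - (2/3)*R2:  [      1       0   23/18  |  -19/18     2/9       0 ]
R3 <- R3 - (12)*R2:  [   0    0    6  |  -13    4    1 ]
R3 <- (1/6)*R3:  [     0      0      1  |  -13/6    2/3    1/6 ]
R1 <- R1 - (23/18)*R3:  [       1        0        0  |  185/108   -17/27  -23/108 ]
R2 <- R2 - (-2/3)*R3:  [    0     1     0  |  -1/9   1/9   1/9 ]
Right block of [I | A^{-1}] is the inverse:
[ 185/108  -17/27  -23/108 ]
[    -1/9     1/9      1/9 ]
[   -13/6     2/3      1/6 ]

inverse = [185/108 -17/27 -23/108; -1/9 1/9 1/9; -13/6 2/3 1/6]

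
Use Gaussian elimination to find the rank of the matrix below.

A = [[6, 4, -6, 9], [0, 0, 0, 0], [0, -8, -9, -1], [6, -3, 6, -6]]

rank(A) = 3

Row reduction:
R4 <- R4 - (1)*R1:  [   0   -7   12  -15 ]
R2 <-> R3   (pivot in column 2 was zero)
[ 6   4  -6    9 ]
[ 0  -8  -9   -1 ]
[ 0   0   0    0 ]
[ 0  -7  12  -15 ]
R4 <- R4 - (7/8)*R2:  [      0       0   159/8  -113/8 ]
R3 <-> R4   (pivot in column 3 was zero)
[ 6   4     -6       9 ]
[ 0  -8     -9      -1 ]
[ 0   0  159/8  -113/8 ]
[ 0   0      0       0 ]
Row echelon form:
[ 6   4     -6       9 ]
[ 0  -8     -9      -1 ]
[ 0   0  159/8  -113/8 ]
[ 0   0      0       0 ]
Nonzero rows / pivot columns: 3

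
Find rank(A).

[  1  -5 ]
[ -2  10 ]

rank(A) = 1

Row reduction:
R2 <- R2 - (-2)*R1:  [ 0  0 ]
Row echelon form:
[ 1  -5 ]
[ 0   0 ]
Nonzero rows / pivot columns: 1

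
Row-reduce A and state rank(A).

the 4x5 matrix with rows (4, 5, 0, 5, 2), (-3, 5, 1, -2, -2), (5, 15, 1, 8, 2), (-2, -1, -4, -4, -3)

rank(A) = 3

Row reduction:
R2 <- R2 - (-3/4)*R1:  [    0  35/4     1   7/4  -1/2 ]
R3 <- R3 - (5/4)*R1:  [    0  35/4     1   7/4  -1/2 ]
R4 <- R4 - (-1/2)*R1:  [    0   3/2    -4  -3/2    -2 ]
R3 <- R3 - (1)*R2:  [ 0  0  0  0  0 ]
R4 <- R4 - (6/35)*R2:  [       0        0  -146/35     -9/5   -67/35 ]
R3 <-> R4   (pivot in column 3 was zero)
[ 4     5        0     5       2 ]
[ 0  35/4        1   7/4    -1/2 ]
[ 0     0  -146/35  -9/5  -67/35 ]
[ 0     0        0     0       0 ]
Row echelon form:
[ 4     5        0     5       2 ]
[ 0  35/4        1   7/4    -1/2 ]
[ 0     0  -146/35  -9/5  -67/35 ]
[ 0     0        0     0       0 ]
Nonzero rows / pivot columns: 3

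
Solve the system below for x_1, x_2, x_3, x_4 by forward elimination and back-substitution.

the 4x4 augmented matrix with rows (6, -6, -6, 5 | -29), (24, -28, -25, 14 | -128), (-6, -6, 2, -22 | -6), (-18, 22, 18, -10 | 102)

(-1, 5, -2, -1)

Forward elimination on [A|b]:
R2 <- R2 - (4)*R1:  [   0   -4   -1   -6  -12 ]
R3 <- R3 - (-1)*R1:  [   0  -12   -4  -17  -35 ]
R4 <- R4 - (-3)*R1:  [  0   4   0   5  15 ]
R3 <- R3 - (3)*R2:  [  0   0  -1   1   1 ]
R4 <- R4 - (-1)*R2:  [  0   0  -1  -1   3 ]
R4 <- R4 - (1)*R3:  [  0   0   0  -2   2 ]
Row echelon form:
[ 6  -6  -6   5  |  -29 ]
[ 0  -4  -1  -6  |  -12 ]
[ 0   0  -1   1  |    1 ]
[ 0   0   0  -2  |    2 ]
Back-substitution:
x_4 = (2) / -2 = -1
x_3 = (1 - (1)*(-1)) / -1 = -2
x_2 = (-12 - (-1)*(-2) - (-6)*(-1)) / -4 = 5
x_1 = (-29 - (-6)*(5) - (-6)*(-2) - (5)*(-1)) / 6 = -1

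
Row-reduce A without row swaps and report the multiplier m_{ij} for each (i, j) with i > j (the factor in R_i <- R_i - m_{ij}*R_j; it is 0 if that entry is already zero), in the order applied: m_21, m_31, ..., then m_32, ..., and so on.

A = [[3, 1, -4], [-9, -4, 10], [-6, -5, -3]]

Forward elimination:
R2 <- R2 - (-3)*R1:  [  0  -1  -2 ]
R3 <- R3 - (-2)*R1:  [   0   -3  -11 ]
R3 <- R3 - (3)*R2:  [  0   0  -5 ]
Multipliers (in order of application): m_{21} = -3, m_{31} = -2, m_{32} = 3

multipliers: -3, -2, 3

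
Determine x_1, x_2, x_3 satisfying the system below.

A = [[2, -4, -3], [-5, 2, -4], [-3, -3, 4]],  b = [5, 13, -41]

(3, 4, -5)

Forward elimination on [A|b]:
R2 <- R2 - (-5/2)*R1:  [     0     -8  -23/2   51/2 ]
R3 <- R3 - (-3/2)*R1:  [     0     -9   -1/2  -67/2 ]
R3 <- R3 - (9/8)*R2:  [       0        0   199/16  -995/16 ]
Row echelon form:
[ 2  -4      -3  |        5 ]
[ 0  -8   -23/2  |     51/2 ]
[ 0   0  199/16  |  -995/16 ]
Back-substitution:
x_3 = (-995/16) / (199/16) = -5
x_2 = (51/2 - (-23/2)*(-5)) / -8 = 4
x_1 = (5 - (-4)*(4) - (-3)*(-5)) / 2 = 3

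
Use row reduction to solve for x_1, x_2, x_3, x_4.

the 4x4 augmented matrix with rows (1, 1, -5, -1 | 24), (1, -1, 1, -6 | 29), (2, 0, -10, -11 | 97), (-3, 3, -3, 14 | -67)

Forward elimination on [A|b]:
R2 <- R2 - (1)*R1:  [  0  -2   6  -5   5 ]
R3 <- R3 - (2)*R1:  [  0  -2   0  -9  49 ]
R4 <- R4 - (-3)*R1:  [   0    6  -18   11    5 ]
R3 <- R3 - (1)*R2:  [  0   0  -6  -4  44 ]
R4 <- R4 - (-3)*R2:  [  0   0   0  -4  20 ]
Row echelon form:
[ 1   1  -5  -1  |  24 ]
[ 0  -2   6  -5  |   5 ]
[ 0   0  -6  -4  |  44 ]
[ 0   0   0  -4  |  20 ]
Back-substitution:
x_4 = (20) / -4 = -5
x_3 = (44 - (-4)*(-5)) / -6 = -4
x_2 = (5 - (6)*(-4) - (-5)*(-5)) / -2 = -2
x_1 = (24 - (1)*(-2) - (-5)*(-4) - (-1)*(-5)) / 1 = 1

(1, -2, -4, -5)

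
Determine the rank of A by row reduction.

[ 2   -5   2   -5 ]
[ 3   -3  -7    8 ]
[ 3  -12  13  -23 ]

rank(A) = 2

Row reduction:
R2 <- R2 - (3/2)*R1:  [    0   9/2   -10  31/2 ]
R3 <- R3 - (3/2)*R1:  [     0   -9/2     10  -31/2 ]
R3 <- R3 - (-1)*R2:  [ 0  0  0  0 ]
Row echelon form:
[ 2   -5    2    -5 ]
[ 0  9/2  -10  31/2 ]
[ 0    0    0     0 ]
Nonzero rows / pivot columns: 2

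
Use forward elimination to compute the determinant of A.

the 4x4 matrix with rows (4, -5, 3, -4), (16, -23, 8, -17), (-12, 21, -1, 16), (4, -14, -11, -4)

det(A) = -48

Forward elimination:
R2 <- R2 - (4)*R1:  [  0  -3  -4  -1 ]
R3 <- R3 - (-3)*R1:  [ 0  6  8  4 ]
R4 <- R4 - (1)*R1:  [   0   -9  -14    0 ]
R3 <- R3 - (-2)*R2:  [ 0  0  0  2 ]
R4 <- R4 - (3)*R2:  [  0   0  -2   3 ]
R3 <-> R4   (pivot in column 3 was zero)
[ 4  -5   3  -4 ]
[ 0  -3  -4  -1 ]
[ 0   0  -2   3 ]
[ 0   0   0   2 ]
Upper-triangular form:
[ 4  -5   3  -4 ]
[ 0  -3  -4  -1 ]
[ 0   0  -2   3 ]
[ 0   0   0   2 ]
det(A) = (-1)^1 * (4) * (-3) * (-2) * (2) = -48  (1 row swap -> sign -1)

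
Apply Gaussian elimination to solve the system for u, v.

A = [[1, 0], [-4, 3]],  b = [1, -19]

Forward elimination on [A|b]:
R2 <- R2 - (-4)*R1:  [   0    3  -15 ]
Row echelon form:
[ 1  0  |    1 ]
[ 0  3  |  -15 ]
Back-substitution:
v = (-15) / 3 = -5
u = (1) / 1 = 1

(1, -5)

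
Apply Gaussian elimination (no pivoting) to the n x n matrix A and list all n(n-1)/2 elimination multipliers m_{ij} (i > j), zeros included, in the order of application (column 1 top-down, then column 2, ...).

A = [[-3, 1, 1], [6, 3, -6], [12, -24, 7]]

multipliers: -2, -4, -4

Forward elimination:
R2 <- R2 - (-2)*R1:  [  0   5  -4 ]
R3 <- R3 - (-4)*R1:  [   0  -20   11 ]
R3 <- R3 - (-4)*R2:  [  0   0  -5 ]
Multipliers (in order of application): m_{21} = -2, m_{31} = -4, m_{32} = -4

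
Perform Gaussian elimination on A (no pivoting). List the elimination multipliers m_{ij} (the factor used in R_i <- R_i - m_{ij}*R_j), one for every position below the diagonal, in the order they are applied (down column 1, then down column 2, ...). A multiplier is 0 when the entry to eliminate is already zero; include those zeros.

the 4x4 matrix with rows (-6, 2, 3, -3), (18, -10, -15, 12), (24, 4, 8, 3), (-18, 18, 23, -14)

multipliers: -3, -4, 3, -3, -3, -2

Forward elimination:
R2 <- R2 - (-3)*R1:  [  0  -4  -6   3 ]
R3 <- R3 - (-4)*R1:  [  0  12  20  -9 ]
R4 <- R4 - (3)*R1:  [  0  12  14  -5 ]
R3 <- R3 - (-3)*R2:  [ 0  0  2  0 ]
R4 <- R4 - (-3)*R2:  [  0   0  -4   4 ]
R4 <- R4 - (-2)*R3:  [ 0  0  0  4 ]
Multipliers (in order of application): m_{21} = -3, m_{31} = -4, m_{41} = 3, m_{32} = -3, m_{42} = -3, m_{43} = -2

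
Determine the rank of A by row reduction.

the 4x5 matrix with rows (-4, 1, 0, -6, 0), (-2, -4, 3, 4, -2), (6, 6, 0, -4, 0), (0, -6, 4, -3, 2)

Row reduction:
R2 <- R2 - (1/2)*R1:  [    0  -9/2     3     7    -2 ]
R3 <- R3 - (-3/2)*R1:  [    0  15/2     0   -13     0 ]
R3 <- R3 - (-5/3)*R2:  [     0      0      5   -4/3  -10/3 ]
R4 <- R4 - (4/3)*R2:  [     0      0      0  -37/3   14/3 ]
Row echelon form:
[ -4     1  0     -6      0 ]
[  0  -9/2  3      7     -2 ]
[  0     0  5   -4/3  -10/3 ]
[  0     0  0  -37/3   14/3 ]
Nonzero rows / pivot columns: 4

rank(A) = 4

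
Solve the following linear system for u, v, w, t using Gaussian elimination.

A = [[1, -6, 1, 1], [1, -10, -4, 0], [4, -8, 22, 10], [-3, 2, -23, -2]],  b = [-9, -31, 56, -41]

Forward elimination on [A|b]:
R2 <- R2 - (1)*R1:  [   0   -4   -5   -1  -22 ]
R3 <- R3 - (4)*R1:  [  0  16  18   6  92 ]
R4 <- R4 - (-3)*R1:  [   0  -16  -20    1  -68 ]
R3 <- R3 - (-4)*R2:  [  0   0  -2   2   4 ]
R4 <- R4 - (4)*R2:  [  0   0   0   5  20 ]
Row echelon form:
[ 1  -6   1   1  |   -9 ]
[ 0  -4  -5  -1  |  -22 ]
[ 0   0  -2   2  |    4 ]
[ 0   0   0   5  |   20 ]
Back-substitution:
t = (20) / 5 = 4
w = (4 - (2)*(4)) / -2 = 2
v = (-22 - (-5)*(2) - (-1)*(4)) / -4 = 2
u = (-9 - (-6)*(2) - (1)*(2) - (1)*(4)) / 1 = -3

(-3, 2, 2, 4)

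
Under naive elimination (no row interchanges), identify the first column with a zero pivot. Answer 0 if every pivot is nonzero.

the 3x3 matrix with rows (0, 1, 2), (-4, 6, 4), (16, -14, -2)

Naive forward elimination:
Pivot entry (1,1) is zero but row 2 has -4 in column 1 -> naive elimination stops; a row interchange (e.g. R1 <-> R2) would be required here.

first zero-pivot column = 1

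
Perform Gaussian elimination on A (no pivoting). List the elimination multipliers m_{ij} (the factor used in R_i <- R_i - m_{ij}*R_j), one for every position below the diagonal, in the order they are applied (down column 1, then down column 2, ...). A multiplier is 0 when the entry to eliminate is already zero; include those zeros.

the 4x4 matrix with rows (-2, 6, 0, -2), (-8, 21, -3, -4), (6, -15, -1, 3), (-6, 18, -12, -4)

Forward elimination:
R2 <- R2 - (4)*R1:  [  0  -3  -3   4 ]
R3 <- R3 - (-3)*R1:  [  0   3  -1  -3 ]
R4 <- R4 - (3)*R1:  [   0    0  -12    2 ]
R3 <- R3 - (-1)*R2:  [  0   0  -4   1 ]
R4: entry in column 2 is already 0 -> m_{42} = 0 (no row operation needed)
R4 <- R4 - (3)*R3:  [  0   0   0  -1 ]
Multipliers (in order of application): m_{21} = 4, m_{31} = -3, m_{41} = 3, m_{32} = -1, m_{42} = 0, m_{43} = 3

multipliers: 4, -3, 3, -1, 0, 3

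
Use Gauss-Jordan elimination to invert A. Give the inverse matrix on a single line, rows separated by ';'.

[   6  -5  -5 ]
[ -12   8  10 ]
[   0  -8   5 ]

inverse = [-2 -13/12 1/6; -1 -1/2 0; -8/5 -4/5 1/5]

Gauss-Jordan on [A | I]:
R1 <- (1/6)*R1:  [    1  -5/6  -5/6  |   1/6     0     0 ]
R2 <- R2 - (-12)*R1:  [  0  -2   0  |   2   1   0 ]
R2 <- (1/-2)*R2:  [    0     1     0  |    -1  -1/2     0 ]
R1 <- R1 - (-5/6)*R2:  [     1      0   -5/6  |   -2/3  -5/12      0 ]
R3 <- R3 - (-8)*R2:  [  0   0   5  |  -8  -4   1 ]
R3 <- (1/5)*R3:  [    0     0     1  |  -8/5  -4/5   1/5 ]
R1 <- R1 - (-5/6)*R3:  [      1       0       0  |      -2  -13/12     1/6 ]
Right block of [I | A^{-1}] is the inverse:
[   -2  -13/12  1/6 ]
[   -1    -1/2    0 ]
[ -8/5    -4/5  1/5 ]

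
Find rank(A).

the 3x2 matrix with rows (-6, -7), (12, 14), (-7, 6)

rank(A) = 2

Row reduction:
R2 <- R2 - (-2)*R1:  [ 0  0 ]
R3 <- R3 - (7/6)*R1:  [    0  85/6 ]
R2 <-> R3   (pivot in column 2 was zero)
[ -6    -7 ]
[  0  85/6 ]
[  0     0 ]
Row echelon form:
[ -6    -7 ]
[  0  85/6 ]
[  0     0 ]
Nonzero rows / pivot columns: 2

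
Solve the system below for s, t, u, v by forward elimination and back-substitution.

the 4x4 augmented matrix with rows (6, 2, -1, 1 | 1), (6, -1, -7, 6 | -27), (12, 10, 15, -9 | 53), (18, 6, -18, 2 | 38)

Forward elimination on [A|b]:
R2 <- R2 - (1)*R1:  [   0   -3   -6    5  -28 ]
R3 <- R3 - (2)*R1:  [   0    6   17  -11   51 ]
R4 <- R4 - (3)*R1:  [   0    0  -15   -1   35 ]
R3 <- R3 - (-2)*R2:  [  0   0   5  -1  -5 ]
R4 <- R4 - (-3)*R3:  [  0   0   0  -4  20 ]
Row echelon form:
[ 6   2  -1   1  |    1 ]
[ 0  -3  -6   5  |  -28 ]
[ 0   0   5  -1  |   -5 ]
[ 0   0   0  -4  |   20 ]
Back-substitution:
v = (20) / -4 = -5
u = (-5 - (-1)*(-5)) / 5 = -2
t = (-28 - (-6)*(-2) - (5)*(-5)) / -3 = 5
s = (1 - (2)*(5) - (-1)*(-2) - (1)*(-5)) / 6 = -1

(-1, 5, -2, -5)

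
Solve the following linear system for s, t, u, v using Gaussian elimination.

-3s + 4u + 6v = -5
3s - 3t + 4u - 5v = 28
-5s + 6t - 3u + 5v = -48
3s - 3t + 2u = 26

Forward elimination on [A|b]:
R2 <- R2 - (-1)*R1:  [  0  -3   8   1  23 ]
R3 <- R3 - (5/3)*R1:  [      0       6   -29/3      -5  -119/3 ]
R4 <- R4 - (-1)*R1:  [  0  -3   6   6  21 ]
R3 <- R3 - (-2)*R2:  [    0     0  19/3    -3  19/3 ]
R4 <- R4 - (1)*R2:  [  0   0  -2   5  -2 ]
R4 <- R4 - (-6/19)*R3:  [     0      0      0  77/19      0 ]
Row echelon form:
[ -3   0     4      6  |    -5 ]
[  0  -3     8      1  |    23 ]
[  0   0  19/3     -3  |  19/3 ]
[  0   0     0  77/19  |     0 ]
Back-substitution:
v = (0) / (77/19) = 0
u = (19/3 - (-3)*(0)) / (19/3) = 1
t = (23 - (8)*(1) - (1)*(0)) / -3 = -5
s = (-5 - (4)*(1) - (6)*(0)) / -3 = 3

(3, -5, 1, 0)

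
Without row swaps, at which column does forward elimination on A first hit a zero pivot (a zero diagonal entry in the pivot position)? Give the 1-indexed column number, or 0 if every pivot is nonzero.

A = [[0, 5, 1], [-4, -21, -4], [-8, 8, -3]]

first zero-pivot column = 1

Naive forward elimination:
Pivot entry (1,1) is zero but row 2 has -4 in column 1 -> naive elimination stops; a row interchange (e.g. R1 <-> R2) would be required here.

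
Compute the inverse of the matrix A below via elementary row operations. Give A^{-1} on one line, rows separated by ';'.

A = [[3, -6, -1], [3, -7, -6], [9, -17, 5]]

inverse = [137/9 -47/9 -29/9; 23/3 -8/3 -5/3; -4/3 1/3 1/3]

Gauss-Jordan on [A | I]:
R1 <- (1/3)*R1:  [    1    -2  -1/3  |   1/3     0     0 ]
R2 <- R2 - (3)*R1:  [  0  -1  -5  |  -1   1   0 ]
R3 <- R3 - (9)*R1:  [  0   1   8  |  -3   0   1 ]
R2 <- (1/-1)*R2:  [  0   1   5  |   1  -1   0 ]
R1 <- R1 - (-2)*R2:  [    1     0  29/3  |   7/3    -2     0 ]
R3 <- R3 - (1)*R2:  [  0   0   3  |  -4   1   1 ]
R3 <- (1/3)*R3:  [    0     0     1  |  -4/3   1/3   1/3 ]
R1 <- R1 - (29/3)*R3:  [     1      0      0  |  137/9  -47/9  -29/9 ]
R2 <- R2 - (5)*R3:  [    0     1     0  |  23/3  -8/3  -5/3 ]
Right block of [I | A^{-1}] is the inverse:
[ 137/9  -47/9  -29/9 ]
[  23/3   -8/3   -5/3 ]
[  -4/3    1/3    1/3 ]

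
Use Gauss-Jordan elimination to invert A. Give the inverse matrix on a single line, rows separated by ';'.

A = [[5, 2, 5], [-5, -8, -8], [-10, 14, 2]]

inverse = [-16/15 -11/15 -4/15; -1 -2/3 -1/6; 5/3 1 1/3]

Gauss-Jordan on [A | I]:
R1 <- (1/5)*R1:  [   1  2/5    1  |  1/5    0    0 ]
R2 <- R2 - (-5)*R1:  [  0  -6  -3  |   1   1   0 ]
R3 <- R3 - (-10)*R1:  [  0  18  12  |   2   0   1 ]
R2 <- (1/-6)*R2:  [    0     1   1/2  |  -1/6  -1/6     0 ]
R1 <- R1 - (2/5)*R2:  [    1     0   4/5  |  4/15  1/15     0 ]
R3 <- R3 - (18)*R2:  [ 0  0  3  |  5  3  1 ]
R3 <- (1/3)*R3:  [   0    0    1  |  5/3    1  1/3 ]
R1 <- R1 - (4/5)*R3:  [      1       0       0  |  -16/15  -11/15   -4/15 ]
R2 <- R2 - (1/2)*R3:  [    0     1     0  |    -1  -2/3  -1/6 ]
Right block of [I | A^{-1}] is the inverse:
[ -16/15  -11/15  -4/15 ]
[     -1    -2/3   -1/6 ]
[    5/3       1    1/3 ]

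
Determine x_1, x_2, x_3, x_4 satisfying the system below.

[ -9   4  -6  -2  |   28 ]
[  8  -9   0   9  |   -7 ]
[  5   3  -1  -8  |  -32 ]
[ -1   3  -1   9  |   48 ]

(-2, 3, -1, 4)

Forward elimination on [A|b]:
R2 <- R2 - (-8/9)*R1:  [     0  -49/9  -16/3   65/9  161/9 ]
R3 <- R3 - (-5/9)*R1:  [      0    47/9   -13/3   -82/9  -148/9 ]
R4 <- R4 - (1/9)*R1:  [     0   23/9   -1/3   83/9  404/9 ]
R3 <- R3 - (-47/49)*R2:  [       0        0  -463/49  -107/49      5/7 ]
R4 <- R4 - (-23/49)*R2:  [       0        0  -139/49   618/49    373/7 ]
R4 <- R4 - (139/463)*R3:  [         0          0          0   6143/463  24572/463 ]
Row echelon form:
[ -9      4       -6        -2  |         28 ]
[  0  -49/9    -16/3      65/9  |      161/9 ]
[  0      0  -463/49   -107/49  |        5/7 ]
[  0      0        0  6143/463  |  24572/463 ]
Back-substitution:
x_4 = (24572/463) / (6143/463) = 4
x_3 = (5/7 - (-107/49)*(4)) / (-463/49) = -1
x_2 = (161/9 - (-16/3)*(-1) - (65/9)*(4)) / (-49/9) = 3
x_1 = (28 - (4)*(3) - (-6)*(-1) - (-2)*(4)) / -9 = -2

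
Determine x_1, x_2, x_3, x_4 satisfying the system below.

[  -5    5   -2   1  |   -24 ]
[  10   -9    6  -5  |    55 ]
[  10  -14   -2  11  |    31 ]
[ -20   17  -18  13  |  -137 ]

Forward elimination on [A|b]:
R2 <- R2 - (-2)*R1:  [  0   1   2  -3   7 ]
R3 <- R3 - (-2)*R1:  [   0   -4   -6   13  -17 ]
R4 <- R4 - (4)*R1:  [   0   -3  -10    9  -41 ]
R3 <- R3 - (-4)*R2:  [  0   0   2   1  11 ]
R4 <- R4 - (-3)*R2:  [   0    0   -4    0  -20 ]
R4 <- R4 - (-2)*R3:  [ 0  0  0  2  2 ]
Row echelon form:
[ -5  5  -2   1  |  -24 ]
[  0  1   2  -3  |    7 ]
[  0  0   2   1  |   11 ]
[  0  0   0   2  |    2 ]
Back-substitution:
x_4 = (2) / 2 = 1
x_3 = (11 - (1)*(1)) / 2 = 5
x_2 = (7 - (2)*(5) - (-3)*(1)) / 1 = 0
x_1 = (-24 - (5)*(0) - (-2)*(5) - (1)*(1)) / -5 = 3

(3, 0, 5, 1)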